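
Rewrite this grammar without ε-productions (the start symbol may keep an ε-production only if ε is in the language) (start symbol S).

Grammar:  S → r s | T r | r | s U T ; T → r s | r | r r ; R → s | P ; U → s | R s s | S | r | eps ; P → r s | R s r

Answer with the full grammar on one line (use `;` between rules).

Nullable nonterminals: {U}.
ε ∉ L(G), so no ε-production is kept.
Add the nullable-subset variants: S → s U T gives s U T | s T.

S → r s | T r | r | s U T | s T; T → r s | r | r r; R → s | P; U → s | R s s | S | r; P → r s | R s r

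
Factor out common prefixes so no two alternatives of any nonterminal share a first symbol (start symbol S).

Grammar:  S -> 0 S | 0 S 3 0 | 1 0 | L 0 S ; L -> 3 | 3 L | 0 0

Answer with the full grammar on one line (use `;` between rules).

S -> 1 0 | L 0 S | 0 S S'; L -> 0 0 | 3 L'; S' -> ε | 3 0; L' -> ε | L

S has alternatives sharing prefix '0 S': factor to S → 0 S S' with S' → ε | 3 0.
L has alternatives sharing prefix '3': factor to L → 3 L' with L' → ε | L.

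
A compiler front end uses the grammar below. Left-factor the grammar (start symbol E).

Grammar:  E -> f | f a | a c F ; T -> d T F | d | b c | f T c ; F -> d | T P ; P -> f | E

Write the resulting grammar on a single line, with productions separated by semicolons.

E -> a c F | f E'; T -> b c | f T c | d T'; F -> d | T P; P -> f | E; E' -> ε | a; T' -> T F | ε

E has alternatives sharing prefix 'f': factor to E → f E' with E' → ε | a.
T has alternatives sharing prefix 'd': factor to T → d T' with T' → T F | ε.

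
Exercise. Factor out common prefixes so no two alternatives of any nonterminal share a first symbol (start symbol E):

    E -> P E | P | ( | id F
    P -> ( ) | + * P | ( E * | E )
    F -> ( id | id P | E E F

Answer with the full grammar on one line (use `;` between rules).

E has alternatives sharing prefix 'P': factor to E → P E' with E' → E | ε.
P has alternatives sharing prefix '(': factor to P → ( P' with P' → ) | E *.

E -> ( | id F | P E'; P -> + * P | E ) | ( P'; F -> ( id | id P | E E F; E' -> E | epsilon; P' -> ) | E *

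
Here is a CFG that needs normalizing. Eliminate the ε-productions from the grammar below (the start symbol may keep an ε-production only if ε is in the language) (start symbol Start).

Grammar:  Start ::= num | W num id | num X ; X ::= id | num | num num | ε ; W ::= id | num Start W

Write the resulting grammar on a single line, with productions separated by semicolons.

The nullable symbols are {X}.
ε ∉ L(G), so no ε-production is kept.

Start ::= num | W num id | num X; X ::= id | num | num num; W ::= id | num Start W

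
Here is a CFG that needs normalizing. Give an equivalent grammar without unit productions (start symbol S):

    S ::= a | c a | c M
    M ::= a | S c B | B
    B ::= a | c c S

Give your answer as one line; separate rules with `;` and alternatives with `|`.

S ::= a | c a | c M; M ::= a | c c S | S c B; B ::= a | c c S

Unit pairs: M ⇒* {B}.
Replace each nonterminal's rules with the union of the non-unit rules of every nonterminal it unit-derives.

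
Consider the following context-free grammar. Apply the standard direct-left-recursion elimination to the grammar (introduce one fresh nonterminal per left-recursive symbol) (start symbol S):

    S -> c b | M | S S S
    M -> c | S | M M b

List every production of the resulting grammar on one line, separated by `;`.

Left recursion appears on S, M.
For S: α = {S S}, β = {c b, M}. Rewrite as S → β S' and S' → α S' | ε.
For M: α = {M b}, β = {c, S}. Rewrite as M → β M' and M' → α M' | ε.

S -> c b S' | M S'; M -> c M' | S M'; S' -> S S S' | ε; M' -> M b M' | ε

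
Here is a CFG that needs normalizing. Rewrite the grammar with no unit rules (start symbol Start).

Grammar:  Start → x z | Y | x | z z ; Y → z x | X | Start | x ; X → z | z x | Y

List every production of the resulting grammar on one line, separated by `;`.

Unit pairs: Start ⇒* {X, Y}; X ⇒* {Start, Y}; Y ⇒* {Start, X}.
For each unit pair (A, B), copy every non-unit production of B to A, then drop all unit productions.

Start → x z | x | z z | z | z x; Y → x z | x | z z | z | z x; X → x z | x | z z | z | z x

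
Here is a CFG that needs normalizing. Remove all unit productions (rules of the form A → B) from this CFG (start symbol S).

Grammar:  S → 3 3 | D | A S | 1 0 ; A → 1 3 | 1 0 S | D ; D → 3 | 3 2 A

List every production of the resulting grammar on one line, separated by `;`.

Unit pairs: A ⇒* {D}; S ⇒* {D}.
For every A with A ⇒* B via unit rules, add B's non-unit alternatives to A; then delete every rule of the form X → Y.

S → 3 | 3 2 A | 3 3 | A S | 1 0; A → 3 | 3 2 A | 1 3 | 1 0 S; D → 3 | 3 2 A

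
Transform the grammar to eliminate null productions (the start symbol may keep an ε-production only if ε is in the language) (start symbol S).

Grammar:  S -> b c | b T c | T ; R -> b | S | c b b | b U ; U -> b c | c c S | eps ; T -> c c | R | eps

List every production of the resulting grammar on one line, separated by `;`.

Nullable set = {R, S, T, U}.
ε ∈ L(G) since S is nullable, so keep S → ε.
For each production, add variants omitting each subset of nullable occurrences: U → c c S gives c c S | c c.

S -> b c | b T c | T | ε; R -> b | S | c b b | b U; U -> b c | c c S | c c; T -> c c | R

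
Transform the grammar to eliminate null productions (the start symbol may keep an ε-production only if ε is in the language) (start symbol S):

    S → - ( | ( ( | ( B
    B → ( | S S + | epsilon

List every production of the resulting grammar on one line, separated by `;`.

Nullable set = {B}.
ε ∉ L(G), so no ε-production is kept.
Add the nullable-subset variants: S → ( B gives ( B | (.

S → - ( | ( ( | ( B | (; B → ( | S S +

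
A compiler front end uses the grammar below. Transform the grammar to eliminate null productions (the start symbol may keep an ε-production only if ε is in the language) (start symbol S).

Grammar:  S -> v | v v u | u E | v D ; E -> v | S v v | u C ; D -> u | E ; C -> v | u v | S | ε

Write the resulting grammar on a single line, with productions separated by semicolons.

S -> v | v v u | u E | v D; E -> v | S v v | u C | u; D -> u | E; C -> v | u v | S

Nullable nonterminals: {C}.
ε ∉ L(G), so no ε-production is kept.
Add the nullable-subset variants: E → u C gives u C | u.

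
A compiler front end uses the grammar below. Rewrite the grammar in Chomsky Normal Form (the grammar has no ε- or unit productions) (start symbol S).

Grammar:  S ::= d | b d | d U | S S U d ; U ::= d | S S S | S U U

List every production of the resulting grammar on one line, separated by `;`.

S ::= d | X1 X2 | X2 U | S Y1; U ::= d | S Y3 | S Y4; X1 ::= b; X2 ::= d; Y1 ::= S Y2; Y2 ::= U X2; Y3 ::= S S; Y4 ::= U U

Introduce a nonterminal for each terminal appearing in a rule of length ≥ 2: X1 → b, X2 → d.
Binarize each right-hand side of length ≥ 3 by chaining fresh nonterminals (Y1, Y2, …): affected rules were S → S S U X2; U → S S S; U → S U U.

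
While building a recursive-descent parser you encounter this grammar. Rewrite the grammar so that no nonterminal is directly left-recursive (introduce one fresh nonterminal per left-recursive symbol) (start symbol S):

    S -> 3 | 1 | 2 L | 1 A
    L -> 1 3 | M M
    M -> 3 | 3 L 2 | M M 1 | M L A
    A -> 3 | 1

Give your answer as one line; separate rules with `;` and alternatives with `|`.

Directly left-recursive nonterminal: M.
For M: α = {M 1, L A}, β = {3, 3 L 2}. Rewrite as M → β M' and M' → α M' | ε.

S -> 3 | 1 | 2 L | 1 A; L -> 1 3 | M M; M -> 3 M' | 3 L 2 M'; A -> 3 | 1; M' -> M 1 M' | L A M' | eps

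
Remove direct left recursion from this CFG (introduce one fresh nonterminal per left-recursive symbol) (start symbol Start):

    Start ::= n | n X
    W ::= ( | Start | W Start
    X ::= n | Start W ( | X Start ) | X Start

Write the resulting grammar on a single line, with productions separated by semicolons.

Start ::= n | n X; W ::= ( W1 | Start W1; X ::= n X1 | Start W ( X1; W1 ::= Start W1 | ε; X1 ::= Start ) X1 | Start X1 | ε

W, X are directly left-recursive.
For W: α = {Start}, β = {(, Start}. Rewrite as W → β W1 and W1 → α W1 | ε.
For X: α = {Start ), Start}, β = {n, Start W (}. Rewrite as X → β X1 and X1 → α X1 | ε.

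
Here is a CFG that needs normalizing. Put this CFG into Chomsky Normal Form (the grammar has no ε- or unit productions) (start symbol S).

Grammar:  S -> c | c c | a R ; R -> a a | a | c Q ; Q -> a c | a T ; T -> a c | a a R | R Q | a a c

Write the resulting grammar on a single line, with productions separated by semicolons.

S -> c | X1 X1 | X2 R; R -> X2 X2 | a | X1 Q; Q -> X2 X1 | X2 T; T -> X2 X1 | X2 Y1 | R Q | X2 Y2; X1 -> c; X2 -> a; Y1 -> X2 R; Y2 -> X2 X1

Introduce a nonterminal for each terminal appearing in a rule of length ≥ 2: X1 → c, X2 → a.
Binarize each right-hand side of length ≥ 3 by chaining fresh nonterminals (Y1, Y2, …): affected rules were T → X2 X2 R; T → X2 X2 X1.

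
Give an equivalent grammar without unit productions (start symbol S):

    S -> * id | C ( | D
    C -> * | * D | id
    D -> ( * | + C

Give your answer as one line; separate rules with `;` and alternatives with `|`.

S -> ( * | + C | * id | C (; C -> * | * D | id; D -> ( * | + C

Unit pairs: S ⇒* {D}.
For every A with A ⇒* B via unit rules, add B's non-unit alternatives to A; then delete every rule of the form X → Y.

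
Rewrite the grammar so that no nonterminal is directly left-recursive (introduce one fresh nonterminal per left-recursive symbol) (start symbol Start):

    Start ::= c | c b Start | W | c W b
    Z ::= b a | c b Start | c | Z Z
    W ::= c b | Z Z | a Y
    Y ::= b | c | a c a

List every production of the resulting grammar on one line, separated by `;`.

Z is directly left-recursive.
For Z: α = {Z}, β = {b a, c b Start, c}. Rewrite as Z → β Z1 and Z1 → α Z1 | ε.

Start ::= c | c b Start | W | c W b; Z ::= b a Z1 | c b Start Z1 | c Z1; W ::= c b | Z Z | a Y; Y ::= b | c | a c a; Z1 ::= Z Z1 | ε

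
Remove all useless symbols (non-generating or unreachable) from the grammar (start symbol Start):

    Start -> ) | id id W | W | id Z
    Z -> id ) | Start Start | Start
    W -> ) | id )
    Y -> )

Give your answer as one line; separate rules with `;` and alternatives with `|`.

Generating nonterminals: {Start, W, Y, Z}.
Reachable from Start after that: {Start, W, Z}.
Removed useless symbols: {Y} and every production mentioning them.

Start -> ) | id id W | W | id Z; Z -> id ) | Start Start | Start; W -> ) | id )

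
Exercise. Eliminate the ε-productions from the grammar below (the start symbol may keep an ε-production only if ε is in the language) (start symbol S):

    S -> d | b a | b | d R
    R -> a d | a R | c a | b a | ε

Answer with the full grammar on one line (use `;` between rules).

Nullable set = {R}.
ε ∉ L(G), so no ε-production is kept.
Add the nullable-subset variants: R → a R gives a R | a.

S -> d | b a | b | d R; R -> a d | a R | a | c a | b a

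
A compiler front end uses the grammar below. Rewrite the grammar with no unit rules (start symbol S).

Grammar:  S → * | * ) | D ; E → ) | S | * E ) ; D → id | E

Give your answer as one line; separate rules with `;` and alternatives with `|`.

Unit pairs: D ⇒* {E, S}; E ⇒* {D, S}; S ⇒* {D, E}.
For each unit pair (A, B), copy every non-unit production of B to A, then drop all unit productions.

S → ) | * E ) | id | * | * ); E → ) | * E ) | id | * | * ); D → * | * ) | ) | * E ) | id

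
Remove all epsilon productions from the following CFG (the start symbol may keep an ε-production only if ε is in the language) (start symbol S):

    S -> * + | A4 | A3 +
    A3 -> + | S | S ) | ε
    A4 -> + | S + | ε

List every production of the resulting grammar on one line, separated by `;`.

The nullable symbols are {A3, A4, S}.
ε ∈ L(G) since S is nullable, so keep S → ε.
For each production, add variants omitting each subset of nullable occurrences: S → A3 + gives A3 + | +. A3 → S ) gives S ) | ).

S -> * + | A4 | A3 + | + | ε; A3 -> + | S | S ) | ); A4 -> + | S +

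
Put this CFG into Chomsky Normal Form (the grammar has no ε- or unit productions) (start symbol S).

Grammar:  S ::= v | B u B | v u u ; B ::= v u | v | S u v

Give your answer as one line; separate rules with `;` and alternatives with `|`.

S ::= v | B Y1 | X2 Y2; B ::= X2 X1 | v | S Y3; X1 ::= u; X2 ::= v; Y1 ::= X1 B; Y2 ::= X1 X1; Y3 ::= X1 X2

Introduce a nonterminal for each terminal appearing in a rule of length ≥ 2: X1 → u, X2 → v.
Binarize each right-hand side of length ≥ 3 by chaining fresh nonterminals (Y1, Y2, …): affected rules were S → B X1 B; S → X2 X1 X1; B → S X1 X2.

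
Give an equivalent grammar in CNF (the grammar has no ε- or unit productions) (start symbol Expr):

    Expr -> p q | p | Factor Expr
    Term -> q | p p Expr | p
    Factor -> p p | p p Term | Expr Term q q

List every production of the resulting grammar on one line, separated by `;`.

Expr -> X1 X2 | p | Factor Expr; Term -> q | X1 Y1 | p; Factor -> X1 X1 | X1 Y2 | Expr Y3; X1 -> p; X2 -> q; Y1 -> X1 Expr; Y2 -> X1 Term; Y3 -> Term Y4; Y4 -> X2 X2

Introduce a nonterminal for each terminal appearing in a rule of length ≥ 2: X1 → p, X2 → q.
Binarize each right-hand side of length ≥ 3 by chaining fresh nonterminals (Y1, Y2, …): affected rules were Term → X1 X1 Expr; Factor → X1 X1 Term; Factor → Expr Term X2 X2.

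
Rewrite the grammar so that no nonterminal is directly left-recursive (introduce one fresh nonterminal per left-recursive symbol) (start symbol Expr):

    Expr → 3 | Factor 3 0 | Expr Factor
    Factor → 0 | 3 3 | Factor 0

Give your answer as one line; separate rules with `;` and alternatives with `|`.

Expr → 3 Expr1 | Factor 3 0 Expr1; Factor → 0 Factor1 | 3 3 Factor1; Expr1 → Factor Expr1 | ε; Factor1 → 0 Factor1 | ε

Left recursion appears on Expr, Factor.
For Expr: α = {Factor}, β = {3, Factor 3 0}. Rewrite as Expr → β Expr1 and Expr1 → α Expr1 | ε.
For Factor: α = {0}, β = {0, 3 3}. Rewrite as Factor → β Factor1 and Factor1 → α Factor1 | ε.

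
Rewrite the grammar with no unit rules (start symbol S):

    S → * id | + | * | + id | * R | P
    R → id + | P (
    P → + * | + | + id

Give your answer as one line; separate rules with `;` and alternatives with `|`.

S → * id | + | * | + id | * R | + *; R → id + | P (; P → + * | + | + id

Unit pairs: S ⇒* {P}.
For each unit pair (A, B), copy every non-unit production of B to A, then drop all unit productions.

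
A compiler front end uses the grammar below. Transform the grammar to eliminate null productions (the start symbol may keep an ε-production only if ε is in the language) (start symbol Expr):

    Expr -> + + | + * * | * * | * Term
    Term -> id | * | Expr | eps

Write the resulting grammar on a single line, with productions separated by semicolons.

Nullable set = {Term}.
ε ∉ L(G), so no ε-production is kept.
Add the nullable-subset variants: Expr → * Term gives * Term | *.

Expr -> + + | + * * | * * | * Term | *; Term -> id | * | Expr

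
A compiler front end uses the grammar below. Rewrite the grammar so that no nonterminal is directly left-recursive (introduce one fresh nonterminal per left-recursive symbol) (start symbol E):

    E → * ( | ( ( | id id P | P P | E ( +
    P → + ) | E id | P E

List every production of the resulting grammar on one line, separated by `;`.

E → * ( E' | ( ( E' | id id P E' | P P E'; P → + ) P' | E id P'; E' → ( + E' | ε; P' → E P' | ε

Directly left-recursive nonterminals: E, P.
For E: α = {( +}, β = {* (, ( (, id id P, P P}. Rewrite as E → β E' and E' → α E' | ε.
For P: α = {E}, β = {+ ), E id}. Rewrite as P → β P' and P' → α P' | ε.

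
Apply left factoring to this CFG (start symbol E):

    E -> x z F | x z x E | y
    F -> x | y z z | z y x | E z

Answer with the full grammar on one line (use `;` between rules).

E has alternatives sharing prefix 'x z': factor to E → x z E' with E' → F | x E.

E -> y | x z E'; F -> x | y z z | z y x | E z; E' -> F | x E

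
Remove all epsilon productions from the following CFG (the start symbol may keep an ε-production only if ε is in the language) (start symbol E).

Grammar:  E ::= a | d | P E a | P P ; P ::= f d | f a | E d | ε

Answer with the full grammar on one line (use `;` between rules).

E ::= a | d | P E a | P a | E a | P P | P | ε; P ::= f d | f a | E d | d

Nullable nonterminals: {E, P}.
ε ∈ L(G) since E is nullable, so keep E → ε.
For each production, add variants omitting each subset of nullable occurrences: E → P E a gives P E a | P a | E a. E → P P gives P P | P. P → E d gives E d | d.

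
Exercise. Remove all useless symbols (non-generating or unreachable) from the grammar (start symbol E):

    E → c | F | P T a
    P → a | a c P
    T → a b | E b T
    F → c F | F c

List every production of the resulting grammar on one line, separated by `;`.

E → c | P T a; P → a | a c P; T → a b | E b T

Generating nonterminals: {E, P, T}.
Reachable from E after that: {E, P, T}.
Removed useless symbols: {F} and every production mentioning them.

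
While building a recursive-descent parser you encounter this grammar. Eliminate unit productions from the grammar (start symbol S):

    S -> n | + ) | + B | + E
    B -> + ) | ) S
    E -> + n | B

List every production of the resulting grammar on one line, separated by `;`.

S -> n | + ) | + B | + E; B -> + ) | ) S; E -> + ) | ) S | + n

Unit pairs: E ⇒* {B}.
Replace each nonterminal's rules with the union of the non-unit rules of every nonterminal it unit-derives.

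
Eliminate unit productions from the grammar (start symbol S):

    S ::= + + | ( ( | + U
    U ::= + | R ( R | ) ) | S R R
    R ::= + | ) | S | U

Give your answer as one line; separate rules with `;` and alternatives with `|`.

Unit pairs: R ⇒* {S, U}.
Replace each nonterminal's rules with the union of the non-unit rules of every nonterminal it unit-derives.

S ::= + + | ( ( | + U; U ::= + | R ( R | ) ) | S R R; R ::= + | R ( R | ) ) | S R R | + + | ( ( | + U | )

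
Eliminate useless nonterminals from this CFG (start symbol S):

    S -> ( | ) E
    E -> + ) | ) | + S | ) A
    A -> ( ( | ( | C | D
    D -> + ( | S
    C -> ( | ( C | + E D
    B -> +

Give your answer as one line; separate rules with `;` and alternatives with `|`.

Generating nonterminals: {A, B, C, D, E, S}.
Reachable from S after that: {A, C, D, E, S}.
Removed useless symbols: {B} and every production mentioning them.

S -> ( | ) E; E -> + ) | ) | + S | ) A; A -> ( ( | ( | C | D; D -> + ( | S; C -> ( | ( C | + E D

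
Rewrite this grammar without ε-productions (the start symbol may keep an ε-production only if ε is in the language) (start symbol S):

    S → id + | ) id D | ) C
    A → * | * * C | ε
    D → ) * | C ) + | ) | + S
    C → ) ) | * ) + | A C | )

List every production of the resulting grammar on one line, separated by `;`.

The nullable symbols are {A}.
ε ∉ L(G), so no ε-production is kept.

S → id + | ) id D | ) C; A → * | * * C; D → ) * | C ) + | ) | + S; C → ) ) | * ) + | A C | )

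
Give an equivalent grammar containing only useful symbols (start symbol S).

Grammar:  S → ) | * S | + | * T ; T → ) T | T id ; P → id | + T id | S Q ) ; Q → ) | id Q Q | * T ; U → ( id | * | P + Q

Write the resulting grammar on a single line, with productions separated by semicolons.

S → ) | * S | +

Generating nonterminals: {P, Q, S, U}.
Reachable from S after that: {S}.
Removed useless symbols: {P, Q, T, U} and every production mentioning them.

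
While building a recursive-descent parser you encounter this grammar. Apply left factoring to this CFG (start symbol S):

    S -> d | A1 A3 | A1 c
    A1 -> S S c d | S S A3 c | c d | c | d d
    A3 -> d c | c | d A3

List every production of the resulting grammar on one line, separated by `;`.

S -> d | A1 S'; A1 -> d d | S S A1' | c A1''; A3 -> c | d A3'; S' -> A3 | c; A1' -> c d | A3 c; A1'' -> d | ε; A3' -> c | A3

S has alternatives sharing prefix 'A1': factor to S → A1 S' with S' → A3 | c.
A1 has alternatives sharing prefix 'S S': factor to A1 → S S A1' with A1' → c d | A3 c.
A1 has alternatives sharing prefix 'c': factor to A1 → c A1'' with A1'' → d | ε.
A3 has alternatives sharing prefix 'd': factor to A3 → d A3' with A3' → c | A3.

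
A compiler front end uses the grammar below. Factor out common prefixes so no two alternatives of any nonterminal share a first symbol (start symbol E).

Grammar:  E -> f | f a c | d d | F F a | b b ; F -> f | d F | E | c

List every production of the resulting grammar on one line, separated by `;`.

E -> d d | F F a | b b | f E'; F -> f | d F | E | c; E' -> ε | a c

E has alternatives sharing prefix 'f': factor to E → f E' with E' → ε | a c.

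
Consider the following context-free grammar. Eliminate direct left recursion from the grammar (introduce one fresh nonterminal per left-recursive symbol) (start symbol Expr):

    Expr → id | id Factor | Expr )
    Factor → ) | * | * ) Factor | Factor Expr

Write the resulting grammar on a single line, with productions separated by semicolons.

Expr → id Expr1 | id Factor Expr1; Factor → ) Factor1 | * Factor1 | * ) Factor Factor1; Expr1 → ) Expr1 | ε; Factor1 → Expr Factor1 | ε

Directly left-recursive nonterminals: Expr, Factor.
For Expr: α = {)}, β = {id, id Factor}. Rewrite as Expr → β Expr1 and Expr1 → α Expr1 | ε.
For Factor: α = {Expr}, β = {), *, * ) Factor}. Rewrite as Factor → β Factor1 and Factor1 → α Factor1 | ε.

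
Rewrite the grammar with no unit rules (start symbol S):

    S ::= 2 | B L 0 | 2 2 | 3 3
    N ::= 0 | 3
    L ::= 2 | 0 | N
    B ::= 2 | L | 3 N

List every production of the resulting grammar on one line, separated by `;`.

Unit pairs: B ⇒* {L, N}; L ⇒* {N}.
Replace each nonterminal's rules with the union of the non-unit rules of every nonterminal it unit-derives.

S ::= 2 | B L 0 | 2 2 | 3 3; N ::= 0 | 3; L ::= 2 | 0 | 3; B ::= 2 | 0 | 3 N | 3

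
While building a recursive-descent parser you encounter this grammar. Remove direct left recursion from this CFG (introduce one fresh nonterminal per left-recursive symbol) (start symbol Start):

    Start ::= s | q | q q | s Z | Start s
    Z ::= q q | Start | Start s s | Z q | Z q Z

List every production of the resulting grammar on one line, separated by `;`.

Left recursion appears on Start, Z.
For Start: α = {s}, β = {s, q, q q, s Z}. Rewrite as Start → β Start1 and Start1 → α Start1 | ε.
For Z: α = {q, q Z}, β = {q q, Start, Start s s}. Rewrite as Z → β Z1 and Z1 → α Z1 | ε.

Start ::= s Start1 | q Start1 | q q Start1 | s Z Start1; Z ::= q q Z1 | Start Z1 | Start s s Z1; Start1 ::= s Start1 | ε; Z1 ::= q Z1 | q Z Z1 | ε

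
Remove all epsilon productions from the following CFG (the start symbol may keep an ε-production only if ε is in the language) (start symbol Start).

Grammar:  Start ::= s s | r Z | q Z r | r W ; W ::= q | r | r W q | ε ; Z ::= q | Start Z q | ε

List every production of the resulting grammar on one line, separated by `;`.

Nullable nonterminals: {W, Z}.
ε ∉ L(G), so no ε-production is kept.
Expand every rule over subsets of its nullable positions: Start → r Z gives r Z | r. Start → q Z r gives q Z r | q r. W → r W q gives r W q | r q. Z → Start Z q gives Start Z q | Start q.

Start ::= s s | r Z | r | q Z r | q r | r W; W ::= q | r | r W q | r q; Z ::= q | Start Z q | Start q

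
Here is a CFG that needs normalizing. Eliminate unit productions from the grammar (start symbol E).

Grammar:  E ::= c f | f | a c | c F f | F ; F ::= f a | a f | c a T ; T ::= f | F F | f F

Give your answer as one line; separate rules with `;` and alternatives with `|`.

E ::= c f | f | a c | c F f | f a | a f | c a T; F ::= f a | a f | c a T; T ::= f | F F | f F

Unit pairs: E ⇒* {F}.
For every A with A ⇒* B via unit rules, add B's non-unit alternatives to A; then delete every rule of the form X → Y.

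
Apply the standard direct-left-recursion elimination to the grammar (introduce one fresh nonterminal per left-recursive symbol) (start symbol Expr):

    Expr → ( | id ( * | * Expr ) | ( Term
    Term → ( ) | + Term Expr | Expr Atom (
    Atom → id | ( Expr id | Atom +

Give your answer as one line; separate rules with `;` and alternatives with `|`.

Left recursion appears on Atom.
For Atom: α = {+}, β = {id, ( Expr id}. Rewrite as Atom → β Atom1 and Atom1 → α Atom1 | ε.

Expr → ( | id ( * | * Expr ) | ( Term; Term → ( ) | + Term Expr | Expr Atom (; Atom → id Atom1 | ( Expr id Atom1; Atom1 → + Atom1 | ε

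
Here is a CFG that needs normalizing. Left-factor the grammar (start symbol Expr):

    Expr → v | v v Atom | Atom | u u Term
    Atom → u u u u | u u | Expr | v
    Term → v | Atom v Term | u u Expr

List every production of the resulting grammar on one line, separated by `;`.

Expr → Atom | u u Term | v Expr1; Atom → Expr | v | u u Atom1; Term → v | Atom v Term | u u Expr; Expr1 → eps | v Atom; Atom1 → u u | eps

Expr has alternatives sharing prefix 'v': factor to Expr → v Expr1 with Expr1 → ε | v Atom.
Atom has alternatives sharing prefix 'u u': factor to Atom → u u Atom1 with Atom1 → u u | ε.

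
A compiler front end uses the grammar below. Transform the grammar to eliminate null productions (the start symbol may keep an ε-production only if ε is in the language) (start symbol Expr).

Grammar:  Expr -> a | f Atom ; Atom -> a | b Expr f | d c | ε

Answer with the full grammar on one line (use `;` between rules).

The nullable symbols are {Atom}.
ε ∉ L(G), so no ε-production is kept.
Add the nullable-subset variants: Expr → f Atom gives f Atom | f.

Expr -> a | f Atom | f; Atom -> a | b Expr f | d c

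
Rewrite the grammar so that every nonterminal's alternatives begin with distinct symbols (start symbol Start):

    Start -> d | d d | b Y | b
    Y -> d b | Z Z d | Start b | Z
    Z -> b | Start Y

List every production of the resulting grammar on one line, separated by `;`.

Start has alternatives sharing prefix 'd': factor to Start → d Start1 with Start1 → ε | d.
Start has alternatives sharing prefix 'b': factor to Start → b Start2 with Start2 → Y | ε.
Y has alternatives sharing prefix 'Z': factor to Y → Z Y1 with Y1 → Z d | ε.

Start -> d Start1 | b Start2; Y -> d b | Start b | Z Y1; Z -> b | Start Y; Start1 -> ε | d; Start2 -> Y | ε; Y1 -> Z d | ε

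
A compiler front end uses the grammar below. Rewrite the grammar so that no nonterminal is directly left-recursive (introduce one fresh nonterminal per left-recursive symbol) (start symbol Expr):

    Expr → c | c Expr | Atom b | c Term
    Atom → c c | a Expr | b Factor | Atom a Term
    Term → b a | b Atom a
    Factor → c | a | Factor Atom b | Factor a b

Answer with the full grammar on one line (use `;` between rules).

Expr → c | c Expr | Atom b | c Term; Atom → c c Atom1 | a Expr Atom1 | b Factor Atom1; Term → b a | b Atom a; Factor → c Factor1 | a Factor1; Atom1 → a Term Atom1 | ε; Factor1 → Atom b Factor1 | a b Factor1 | ε

Directly left-recursive nonterminals: Atom, Factor.
For Atom: α = {a Term}, β = {c c, a Expr, b Factor}. Rewrite as Atom → β Atom1 and Atom1 → α Atom1 | ε.
For Factor: α = {Atom b, a b}, β = {c, a}. Rewrite as Factor → β Factor1 and Factor1 → α Factor1 | ε.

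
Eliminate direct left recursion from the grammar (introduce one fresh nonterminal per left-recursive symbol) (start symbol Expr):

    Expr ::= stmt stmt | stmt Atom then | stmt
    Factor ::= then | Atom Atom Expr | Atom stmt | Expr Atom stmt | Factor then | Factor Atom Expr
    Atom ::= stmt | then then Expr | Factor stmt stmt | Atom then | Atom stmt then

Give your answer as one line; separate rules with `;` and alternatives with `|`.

Expr ::= stmt stmt | stmt Atom then | stmt; Factor ::= then Factor1 | Atom Atom Expr Factor1 | Atom stmt Factor1 | Expr Atom stmt Factor1; Atom ::= stmt Atom1 | then then Expr Atom1 | Factor stmt stmt Atom1; Factor1 ::= then Factor1 | Atom Expr Factor1 | ε; Atom1 ::= then Atom1 | stmt then Atom1 | ε

Left recursion appears on Factor, Atom.
For Factor: α = {then, Atom Expr}, β = {then, Atom Atom Expr, Atom stmt, Expr Atom stmt}. Rewrite as Factor → β Factor1 and Factor1 → α Factor1 | ε.
For Atom: α = {then, stmt then}, β = {stmt, then then Expr, Factor stmt stmt}. Rewrite as Atom → β Atom1 and Atom1 → α Atom1 | ε.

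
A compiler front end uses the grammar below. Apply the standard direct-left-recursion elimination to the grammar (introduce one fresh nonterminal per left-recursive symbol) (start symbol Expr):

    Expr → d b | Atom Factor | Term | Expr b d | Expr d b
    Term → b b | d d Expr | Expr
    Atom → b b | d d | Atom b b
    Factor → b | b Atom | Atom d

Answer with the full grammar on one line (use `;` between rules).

Left recursion appears on Expr, Atom.
For Expr: α = {b d, d b}, β = {d b, Atom Factor, Term}. Rewrite as Expr → β Expr1 and Expr1 → α Expr1 | ε.
For Atom: α = {b b}, β = {b b, d d}. Rewrite as Atom → β Atom1 and Atom1 → α Atom1 | ε.

Expr → d b Expr1 | Atom Factor Expr1 | Term Expr1; Term → b b | d d Expr | Expr; Atom → b b Atom1 | d d Atom1; Factor → b | b Atom | Atom d; Expr1 → b d Expr1 | d b Expr1 | ε; Atom1 → b b Atom1 | ε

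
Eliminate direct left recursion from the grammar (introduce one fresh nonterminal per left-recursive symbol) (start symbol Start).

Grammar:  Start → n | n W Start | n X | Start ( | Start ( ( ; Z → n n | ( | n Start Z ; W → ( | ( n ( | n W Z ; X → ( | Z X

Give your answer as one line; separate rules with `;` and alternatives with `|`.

Start is directly left-recursive.
For Start: α = {(, ( (}, β = {n, n W Start, n X}. Rewrite as Start → β Start1 and Start1 → α Start1 | ε.

Start → n Start1 | n W Start Start1 | n X Start1; Z → n n | ( | n Start Z; W → ( | ( n ( | n W Z; X → ( | Z X; Start1 → ( Start1 | ( ( Start1 | ε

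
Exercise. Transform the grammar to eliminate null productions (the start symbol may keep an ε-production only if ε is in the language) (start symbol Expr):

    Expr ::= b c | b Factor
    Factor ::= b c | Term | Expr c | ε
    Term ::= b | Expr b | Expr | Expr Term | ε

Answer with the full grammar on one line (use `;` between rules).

The nullable symbols are {Factor, Term}.
ε ∉ L(G), so no ε-production is kept.
Expand every rule over subsets of its nullable positions: Expr → b Factor gives b Factor | b.

Expr ::= b c | b Factor | b; Factor ::= b c | Term | Expr c; Term ::= b | Expr b | Expr | Expr Term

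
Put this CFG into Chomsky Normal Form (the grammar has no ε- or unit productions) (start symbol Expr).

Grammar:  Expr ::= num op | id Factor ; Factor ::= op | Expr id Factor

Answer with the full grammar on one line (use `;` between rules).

Expr ::= X1 X2 | X3 Factor; Factor ::= op | Expr Y1; X1 ::= num; X2 ::= op; X3 ::= id; Y1 ::= X3 Factor

Introduce a nonterminal for each terminal appearing in a rule of length ≥ 2: X1 → num, X2 → op, X3 → id.
Binarize each right-hand side of length ≥ 3 by chaining fresh nonterminals (Y1, Y2, …): affected rules were Factor → Expr X3 Factor.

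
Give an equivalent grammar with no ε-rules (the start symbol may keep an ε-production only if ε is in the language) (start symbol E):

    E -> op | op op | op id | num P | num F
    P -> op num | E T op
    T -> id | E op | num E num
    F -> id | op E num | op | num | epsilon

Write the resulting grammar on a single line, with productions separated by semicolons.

E -> op | op op | op id | num P | num F | num; P -> op num | E T op; T -> id | E op | num E num; F -> id | op E num | op | num

Nullable set = {F}.
ε ∉ L(G), so no ε-production is kept.
Add the nullable-subset variants: E → num F gives num F | num.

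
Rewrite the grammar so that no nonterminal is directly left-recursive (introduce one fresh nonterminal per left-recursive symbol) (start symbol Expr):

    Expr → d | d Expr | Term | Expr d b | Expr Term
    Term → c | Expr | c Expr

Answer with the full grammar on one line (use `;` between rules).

Expr → d Expr1 | d Expr Expr1 | Term Expr1; Term → c | Expr | c Expr; Expr1 → d b Expr1 | Term Expr1 | ε

Left recursion appears on Expr.
For Expr: α = {d b, Term}, β = {d, d Expr, Term}. Rewrite as Expr → β Expr1 and Expr1 → α Expr1 | ε.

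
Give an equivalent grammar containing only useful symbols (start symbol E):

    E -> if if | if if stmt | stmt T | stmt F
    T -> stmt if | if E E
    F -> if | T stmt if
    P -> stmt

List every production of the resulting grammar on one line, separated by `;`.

Generating nonterminals: {E, F, P, T}.
Reachable from E after that: {E, F, T}.
Removed useless symbols: {P} and every production mentioning them.

E -> if if | if if stmt | stmt T | stmt F; T -> stmt if | if E E; F -> if | T stmt if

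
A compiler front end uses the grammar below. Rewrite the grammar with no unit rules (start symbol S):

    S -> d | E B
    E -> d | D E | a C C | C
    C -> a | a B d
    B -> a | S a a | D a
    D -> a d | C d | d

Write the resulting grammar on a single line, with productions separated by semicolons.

S -> d | E B; E -> d | D E | a C C | a | a B d; C -> a | a B d; B -> a | S a a | D a; D -> a d | C d | d

Unit pairs: E ⇒* {C}.
Replace each nonterminal's rules with the union of the non-unit rules of every nonterminal it unit-derives.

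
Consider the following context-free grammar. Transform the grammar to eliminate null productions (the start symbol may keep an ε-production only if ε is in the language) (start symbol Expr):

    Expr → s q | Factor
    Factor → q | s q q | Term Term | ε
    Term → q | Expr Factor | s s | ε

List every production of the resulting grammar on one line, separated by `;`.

The nullable symbols are {Expr, Factor, Term}.
ε ∈ L(G) since Expr is nullable, so keep Expr → ε.
For each production, add variants omitting each subset of nullable occurrences: Factor → Term Term gives Term Term | Term. Term → Expr Factor gives Expr Factor | Expr | Factor.

Expr → s q | Factor | ε; Factor → q | s q q | Term Term | Term; Term → q | Expr Factor | Expr | Factor | s s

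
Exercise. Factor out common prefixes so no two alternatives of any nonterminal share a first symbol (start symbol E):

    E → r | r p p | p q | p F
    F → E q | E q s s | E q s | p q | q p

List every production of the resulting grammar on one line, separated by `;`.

E → r E' | p E''; F → p q | q p | E q F'; E' → ε | p p; E'' → q | F; F' → ε | s F''; F'' → s | ε

E has alternatives sharing prefix 'r': factor to E → r E' with E' → ε | p p.
E has alternatives sharing prefix 'p': factor to E → p E'' with E'' → q | F.
F has alternatives sharing prefix 'E q': factor to F → E q F' with F' → ε | s s | s.
F' has alternatives sharing prefix 's': factor to F' → s F'' with F'' → s | ε.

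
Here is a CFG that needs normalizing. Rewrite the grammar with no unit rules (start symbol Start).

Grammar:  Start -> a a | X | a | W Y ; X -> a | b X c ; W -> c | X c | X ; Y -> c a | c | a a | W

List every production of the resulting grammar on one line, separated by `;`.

Start -> a a | a | W Y | b X c; X -> a | b X c; W -> a | b X c | c | X c; Y -> a | b X c | c | X c | c a | a a

Unit pairs: Start ⇒* {X}; W ⇒* {X}; Y ⇒* {W, X}.
Replace each nonterminal's rules with the union of the non-unit rules of every nonterminal it unit-derives.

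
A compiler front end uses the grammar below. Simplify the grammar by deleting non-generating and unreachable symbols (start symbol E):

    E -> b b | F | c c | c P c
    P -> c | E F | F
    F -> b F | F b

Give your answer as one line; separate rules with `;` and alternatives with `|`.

E -> b b | c c | c P c; P -> c

Generating nonterminals: {E, P}.
Reachable from E after that: {E, P}.
Removed useless symbols: {F} and every production mentioning them.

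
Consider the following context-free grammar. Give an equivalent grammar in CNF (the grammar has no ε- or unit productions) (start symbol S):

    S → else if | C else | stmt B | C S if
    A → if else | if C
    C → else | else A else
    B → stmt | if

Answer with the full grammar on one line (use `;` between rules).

S → X1 X2 | C X1 | X3 B | C Y1; A → X2 X1 | X2 C; C → else | X1 Y2; B → stmt | if; X1 → else; X2 → if; X3 → stmt; Y1 → S X2; Y2 → A X1

Introduce a nonterminal for each terminal appearing in a rule of length ≥ 2: X1 → else, X2 → if, X3 → stmt.
Binarize each right-hand side of length ≥ 3 by chaining fresh nonterminals (Y1, Y2, …): affected rules were S → C S X2; C → X1 A X1.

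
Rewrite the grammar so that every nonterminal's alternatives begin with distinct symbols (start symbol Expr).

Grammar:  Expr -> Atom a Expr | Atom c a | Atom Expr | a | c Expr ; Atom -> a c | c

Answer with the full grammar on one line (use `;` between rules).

Expr has alternatives sharing prefix 'Atom': factor to Expr → Atom Expr1 with Expr1 → a Expr | c a | Expr.

Expr -> a | c Expr | Atom Expr1; Atom -> a c | c; Expr1 -> a Expr | c a | Expr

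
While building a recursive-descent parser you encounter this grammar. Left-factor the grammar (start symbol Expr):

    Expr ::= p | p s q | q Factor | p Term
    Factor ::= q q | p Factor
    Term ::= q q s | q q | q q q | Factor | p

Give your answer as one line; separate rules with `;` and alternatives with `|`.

Expr ::= q Factor | p Expr1; Factor ::= q q | p Factor; Term ::= Factor | p | q q Term1; Expr1 ::= ε | s q | Term; Term1 ::= s | ε | q

Expr has alternatives sharing prefix 'p': factor to Expr → p Expr1 with Expr1 → ε | s q | Term.
Term has alternatives sharing prefix 'q q': factor to Term → q q Term1 with Term1 → s | ε | q.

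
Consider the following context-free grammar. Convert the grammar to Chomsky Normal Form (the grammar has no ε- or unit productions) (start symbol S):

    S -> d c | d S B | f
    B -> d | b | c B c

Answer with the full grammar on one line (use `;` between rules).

S -> X1 X2 | X1 Y1 | f; B -> d | b | X2 Y2; X1 -> d; X2 -> c; Y1 -> S B; Y2 -> B X2

Introduce a nonterminal for each terminal appearing in a rule of length ≥ 2: X1 → d, X2 → c.
Binarize each right-hand side of length ≥ 3 by chaining fresh nonterminals (Y1, Y2, …): affected rules were S → X1 S B; B → X2 B X2.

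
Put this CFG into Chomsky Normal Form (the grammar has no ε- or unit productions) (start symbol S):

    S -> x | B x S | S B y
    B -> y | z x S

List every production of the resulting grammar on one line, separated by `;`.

S -> x | B Y1 | S Y2; B -> y | X3 Y3; X1 -> x; X2 -> y; X3 -> z; Y1 -> X1 S; Y2 -> B X2; Y3 -> X1 S

Introduce a nonterminal for each terminal appearing in a rule of length ≥ 2: X1 → x, X2 → y, X3 → z.
Binarize each right-hand side of length ≥ 3 by chaining fresh nonterminals (Y1, Y2, …): affected rules were S → B X1 S; S → S B X2; B → X3 X1 S.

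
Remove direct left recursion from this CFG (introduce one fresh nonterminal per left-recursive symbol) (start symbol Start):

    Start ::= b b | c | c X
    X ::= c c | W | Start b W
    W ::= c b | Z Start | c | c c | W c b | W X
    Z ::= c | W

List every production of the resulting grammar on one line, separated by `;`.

Start ::= b b | c | c X; X ::= c c | W | Start b W; W ::= c b W1 | Z Start W1 | c W1 | c c W1; Z ::= c | W; W1 ::= c b W1 | X W1 | ε

Directly left-recursive nonterminal: W.
For W: α = {c b, X}, β = {c b, Z Start, c, c c}. Rewrite as W → β W1 and W1 → α W1 | ε.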